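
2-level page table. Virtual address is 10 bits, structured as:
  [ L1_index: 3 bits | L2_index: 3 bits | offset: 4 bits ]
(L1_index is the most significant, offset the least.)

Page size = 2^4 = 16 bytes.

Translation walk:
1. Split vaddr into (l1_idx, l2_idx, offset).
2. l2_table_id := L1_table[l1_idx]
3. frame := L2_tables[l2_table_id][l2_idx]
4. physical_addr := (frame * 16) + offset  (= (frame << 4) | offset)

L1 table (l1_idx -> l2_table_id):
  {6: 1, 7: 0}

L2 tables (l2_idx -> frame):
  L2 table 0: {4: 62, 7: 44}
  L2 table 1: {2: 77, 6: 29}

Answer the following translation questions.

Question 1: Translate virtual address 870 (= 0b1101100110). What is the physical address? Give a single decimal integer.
Answer: 470

Derivation:
vaddr = 870 = 0b1101100110
Split: l1_idx=6, l2_idx=6, offset=6
L1[6] = 1
L2[1][6] = 29
paddr = 29 * 16 + 6 = 470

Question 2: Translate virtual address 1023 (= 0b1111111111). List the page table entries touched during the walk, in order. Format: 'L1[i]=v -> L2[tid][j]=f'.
vaddr = 1023 = 0b1111111111
Split: l1_idx=7, l2_idx=7, offset=15

Answer: L1[7]=0 -> L2[0][7]=44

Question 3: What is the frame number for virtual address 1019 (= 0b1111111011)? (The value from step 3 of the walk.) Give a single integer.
vaddr = 1019: l1_idx=7, l2_idx=7
L1[7] = 0; L2[0][7] = 44

Answer: 44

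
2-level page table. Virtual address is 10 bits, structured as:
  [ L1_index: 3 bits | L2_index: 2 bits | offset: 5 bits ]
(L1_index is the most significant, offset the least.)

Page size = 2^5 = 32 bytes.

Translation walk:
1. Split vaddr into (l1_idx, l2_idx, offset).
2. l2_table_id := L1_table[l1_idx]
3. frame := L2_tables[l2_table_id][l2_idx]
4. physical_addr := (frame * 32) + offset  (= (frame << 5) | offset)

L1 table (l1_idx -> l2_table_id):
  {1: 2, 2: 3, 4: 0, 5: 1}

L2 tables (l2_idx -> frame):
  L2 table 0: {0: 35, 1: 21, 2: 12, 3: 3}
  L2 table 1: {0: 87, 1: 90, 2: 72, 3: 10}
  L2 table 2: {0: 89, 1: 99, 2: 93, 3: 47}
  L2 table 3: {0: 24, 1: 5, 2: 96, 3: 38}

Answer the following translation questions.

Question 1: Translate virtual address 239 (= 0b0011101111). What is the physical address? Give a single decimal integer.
vaddr = 239 = 0b0011101111
Split: l1_idx=1, l2_idx=3, offset=15
L1[1] = 2
L2[2][3] = 47
paddr = 47 * 32 + 15 = 1519

Answer: 1519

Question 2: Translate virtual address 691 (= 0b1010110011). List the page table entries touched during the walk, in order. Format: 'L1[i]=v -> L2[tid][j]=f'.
Answer: L1[5]=1 -> L2[1][1]=90

Derivation:
vaddr = 691 = 0b1010110011
Split: l1_idx=5, l2_idx=1, offset=19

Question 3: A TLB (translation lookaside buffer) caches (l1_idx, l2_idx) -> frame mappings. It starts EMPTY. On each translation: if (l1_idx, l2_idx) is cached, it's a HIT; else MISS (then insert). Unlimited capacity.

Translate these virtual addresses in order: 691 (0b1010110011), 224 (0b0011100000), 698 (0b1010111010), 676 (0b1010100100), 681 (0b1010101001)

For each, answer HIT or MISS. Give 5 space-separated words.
Answer: MISS MISS HIT HIT HIT

Derivation:
vaddr=691: (5,1) not in TLB -> MISS, insert
vaddr=224: (1,3) not in TLB -> MISS, insert
vaddr=698: (5,1) in TLB -> HIT
vaddr=676: (5,1) in TLB -> HIT
vaddr=681: (5,1) in TLB -> HIT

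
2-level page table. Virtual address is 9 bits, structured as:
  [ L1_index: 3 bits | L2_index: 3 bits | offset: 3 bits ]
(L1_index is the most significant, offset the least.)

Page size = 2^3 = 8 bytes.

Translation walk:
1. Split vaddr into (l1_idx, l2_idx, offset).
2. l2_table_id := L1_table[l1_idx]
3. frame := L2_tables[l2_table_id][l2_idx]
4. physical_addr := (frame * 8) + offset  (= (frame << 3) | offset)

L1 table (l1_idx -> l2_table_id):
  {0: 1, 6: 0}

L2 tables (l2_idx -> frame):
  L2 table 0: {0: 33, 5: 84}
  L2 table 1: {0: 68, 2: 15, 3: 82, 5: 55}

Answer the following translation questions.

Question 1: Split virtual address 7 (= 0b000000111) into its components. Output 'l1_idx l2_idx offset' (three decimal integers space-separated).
vaddr = 7 = 0b000000111
  top 3 bits -> l1_idx = 0
  next 3 bits -> l2_idx = 0
  bottom 3 bits -> offset = 7

Answer: 0 0 7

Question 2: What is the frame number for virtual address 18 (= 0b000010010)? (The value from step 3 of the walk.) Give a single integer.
Answer: 15

Derivation:
vaddr = 18: l1_idx=0, l2_idx=2
L1[0] = 1; L2[1][2] = 15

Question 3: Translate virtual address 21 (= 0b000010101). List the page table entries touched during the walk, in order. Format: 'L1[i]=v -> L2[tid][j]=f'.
Answer: L1[0]=1 -> L2[1][2]=15

Derivation:
vaddr = 21 = 0b000010101
Split: l1_idx=0, l2_idx=2, offset=5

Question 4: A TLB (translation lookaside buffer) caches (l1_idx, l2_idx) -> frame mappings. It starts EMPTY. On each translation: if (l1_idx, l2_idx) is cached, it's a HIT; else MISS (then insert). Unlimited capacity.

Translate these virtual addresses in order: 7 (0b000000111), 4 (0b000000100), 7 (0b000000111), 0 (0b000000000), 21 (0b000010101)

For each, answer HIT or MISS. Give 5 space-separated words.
vaddr=7: (0,0) not in TLB -> MISS, insert
vaddr=4: (0,0) in TLB -> HIT
vaddr=7: (0,0) in TLB -> HIT
vaddr=0: (0,0) in TLB -> HIT
vaddr=21: (0,2) not in TLB -> MISS, insert

Answer: MISS HIT HIT HIT MISS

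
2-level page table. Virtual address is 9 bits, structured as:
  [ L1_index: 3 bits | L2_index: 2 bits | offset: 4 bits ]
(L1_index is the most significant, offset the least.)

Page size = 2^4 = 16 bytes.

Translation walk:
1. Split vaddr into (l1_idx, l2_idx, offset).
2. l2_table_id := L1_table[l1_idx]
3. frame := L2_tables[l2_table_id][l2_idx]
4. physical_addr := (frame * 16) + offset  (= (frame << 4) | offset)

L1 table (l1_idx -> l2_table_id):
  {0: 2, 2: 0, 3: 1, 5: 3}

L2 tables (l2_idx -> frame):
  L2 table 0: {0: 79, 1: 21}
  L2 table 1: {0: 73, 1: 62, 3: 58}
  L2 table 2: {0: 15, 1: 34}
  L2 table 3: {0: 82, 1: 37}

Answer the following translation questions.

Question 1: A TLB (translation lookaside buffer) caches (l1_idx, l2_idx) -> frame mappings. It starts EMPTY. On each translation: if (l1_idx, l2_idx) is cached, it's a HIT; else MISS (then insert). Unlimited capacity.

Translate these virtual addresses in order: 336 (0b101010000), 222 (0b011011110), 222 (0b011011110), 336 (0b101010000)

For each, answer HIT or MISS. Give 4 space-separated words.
Answer: MISS MISS HIT HIT

Derivation:
vaddr=336: (5,1) not in TLB -> MISS, insert
vaddr=222: (3,1) not in TLB -> MISS, insert
vaddr=222: (3,1) in TLB -> HIT
vaddr=336: (5,1) in TLB -> HIT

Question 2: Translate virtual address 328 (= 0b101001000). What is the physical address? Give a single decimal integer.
vaddr = 328 = 0b101001000
Split: l1_idx=5, l2_idx=0, offset=8
L1[5] = 3
L2[3][0] = 82
paddr = 82 * 16 + 8 = 1320

Answer: 1320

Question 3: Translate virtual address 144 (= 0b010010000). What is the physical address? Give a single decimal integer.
vaddr = 144 = 0b010010000
Split: l1_idx=2, l2_idx=1, offset=0
L1[2] = 0
L2[0][1] = 21
paddr = 21 * 16 + 0 = 336

Answer: 336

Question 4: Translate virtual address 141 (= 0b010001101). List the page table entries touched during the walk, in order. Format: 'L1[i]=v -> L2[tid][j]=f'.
vaddr = 141 = 0b010001101
Split: l1_idx=2, l2_idx=0, offset=13

Answer: L1[2]=0 -> L2[0][0]=79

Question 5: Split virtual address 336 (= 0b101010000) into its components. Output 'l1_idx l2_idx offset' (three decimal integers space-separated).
vaddr = 336 = 0b101010000
  top 3 bits -> l1_idx = 5
  next 2 bits -> l2_idx = 1
  bottom 4 bits -> offset = 0

Answer: 5 1 0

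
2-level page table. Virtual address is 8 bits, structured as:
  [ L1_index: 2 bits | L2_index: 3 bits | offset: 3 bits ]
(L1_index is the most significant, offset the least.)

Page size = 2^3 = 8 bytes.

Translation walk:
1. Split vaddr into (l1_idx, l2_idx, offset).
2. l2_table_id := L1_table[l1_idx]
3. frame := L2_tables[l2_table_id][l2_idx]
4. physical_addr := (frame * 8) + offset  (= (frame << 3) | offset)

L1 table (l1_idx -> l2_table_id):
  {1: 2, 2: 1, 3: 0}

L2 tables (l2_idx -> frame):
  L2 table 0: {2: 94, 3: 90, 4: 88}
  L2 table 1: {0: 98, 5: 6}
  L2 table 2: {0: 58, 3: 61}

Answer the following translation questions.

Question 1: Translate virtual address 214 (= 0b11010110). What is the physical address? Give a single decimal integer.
vaddr = 214 = 0b11010110
Split: l1_idx=3, l2_idx=2, offset=6
L1[3] = 0
L2[0][2] = 94
paddr = 94 * 8 + 6 = 758

Answer: 758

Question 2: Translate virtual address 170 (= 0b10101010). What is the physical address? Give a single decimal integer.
Answer: 50

Derivation:
vaddr = 170 = 0b10101010
Split: l1_idx=2, l2_idx=5, offset=2
L1[2] = 1
L2[1][5] = 6
paddr = 6 * 8 + 2 = 50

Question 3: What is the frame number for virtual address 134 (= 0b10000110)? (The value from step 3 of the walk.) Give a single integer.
Answer: 98

Derivation:
vaddr = 134: l1_idx=2, l2_idx=0
L1[2] = 1; L2[1][0] = 98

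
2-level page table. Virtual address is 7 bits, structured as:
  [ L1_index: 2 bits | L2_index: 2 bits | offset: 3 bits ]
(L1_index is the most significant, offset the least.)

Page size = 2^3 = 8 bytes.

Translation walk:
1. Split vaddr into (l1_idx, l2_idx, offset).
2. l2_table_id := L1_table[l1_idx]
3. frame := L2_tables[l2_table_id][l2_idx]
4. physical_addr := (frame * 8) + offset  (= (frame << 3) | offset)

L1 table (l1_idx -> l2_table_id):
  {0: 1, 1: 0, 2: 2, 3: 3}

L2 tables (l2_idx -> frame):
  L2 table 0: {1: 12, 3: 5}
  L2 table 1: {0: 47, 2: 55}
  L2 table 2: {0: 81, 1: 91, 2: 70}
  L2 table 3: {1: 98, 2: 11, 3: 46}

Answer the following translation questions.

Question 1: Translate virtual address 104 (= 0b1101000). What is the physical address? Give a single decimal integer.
vaddr = 104 = 0b1101000
Split: l1_idx=3, l2_idx=1, offset=0
L1[3] = 3
L2[3][1] = 98
paddr = 98 * 8 + 0 = 784

Answer: 784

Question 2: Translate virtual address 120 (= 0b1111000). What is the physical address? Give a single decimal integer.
vaddr = 120 = 0b1111000
Split: l1_idx=3, l2_idx=3, offset=0
L1[3] = 3
L2[3][3] = 46
paddr = 46 * 8 + 0 = 368

Answer: 368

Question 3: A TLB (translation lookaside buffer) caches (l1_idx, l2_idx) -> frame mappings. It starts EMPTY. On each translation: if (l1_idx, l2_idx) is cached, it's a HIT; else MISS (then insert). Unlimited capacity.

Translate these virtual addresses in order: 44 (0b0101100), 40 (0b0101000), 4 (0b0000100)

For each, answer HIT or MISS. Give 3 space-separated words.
vaddr=44: (1,1) not in TLB -> MISS, insert
vaddr=40: (1,1) in TLB -> HIT
vaddr=4: (0,0) not in TLB -> MISS, insert

Answer: MISS HIT MISS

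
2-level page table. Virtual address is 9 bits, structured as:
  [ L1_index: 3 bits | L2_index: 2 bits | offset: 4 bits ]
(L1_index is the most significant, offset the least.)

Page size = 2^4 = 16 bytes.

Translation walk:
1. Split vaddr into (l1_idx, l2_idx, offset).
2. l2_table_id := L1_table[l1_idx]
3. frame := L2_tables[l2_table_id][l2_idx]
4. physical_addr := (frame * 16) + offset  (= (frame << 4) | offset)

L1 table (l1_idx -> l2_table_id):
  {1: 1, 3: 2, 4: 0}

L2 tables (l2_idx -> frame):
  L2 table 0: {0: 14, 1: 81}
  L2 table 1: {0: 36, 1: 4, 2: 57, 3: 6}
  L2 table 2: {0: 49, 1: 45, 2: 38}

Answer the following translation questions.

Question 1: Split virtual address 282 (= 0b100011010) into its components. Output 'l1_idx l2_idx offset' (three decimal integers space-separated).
Answer: 4 1 10

Derivation:
vaddr = 282 = 0b100011010
  top 3 bits -> l1_idx = 4
  next 2 bits -> l2_idx = 1
  bottom 4 bits -> offset = 10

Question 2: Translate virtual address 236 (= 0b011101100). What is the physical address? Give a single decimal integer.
Answer: 620

Derivation:
vaddr = 236 = 0b011101100
Split: l1_idx=3, l2_idx=2, offset=12
L1[3] = 2
L2[2][2] = 38
paddr = 38 * 16 + 12 = 620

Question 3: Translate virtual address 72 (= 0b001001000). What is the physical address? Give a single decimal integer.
vaddr = 72 = 0b001001000
Split: l1_idx=1, l2_idx=0, offset=8
L1[1] = 1
L2[1][0] = 36
paddr = 36 * 16 + 8 = 584

Answer: 584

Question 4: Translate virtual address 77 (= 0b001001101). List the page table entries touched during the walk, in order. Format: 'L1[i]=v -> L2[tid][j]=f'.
vaddr = 77 = 0b001001101
Split: l1_idx=1, l2_idx=0, offset=13

Answer: L1[1]=1 -> L2[1][0]=36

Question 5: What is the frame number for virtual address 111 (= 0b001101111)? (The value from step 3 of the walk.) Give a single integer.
Answer: 57

Derivation:
vaddr = 111: l1_idx=1, l2_idx=2
L1[1] = 1; L2[1][2] = 57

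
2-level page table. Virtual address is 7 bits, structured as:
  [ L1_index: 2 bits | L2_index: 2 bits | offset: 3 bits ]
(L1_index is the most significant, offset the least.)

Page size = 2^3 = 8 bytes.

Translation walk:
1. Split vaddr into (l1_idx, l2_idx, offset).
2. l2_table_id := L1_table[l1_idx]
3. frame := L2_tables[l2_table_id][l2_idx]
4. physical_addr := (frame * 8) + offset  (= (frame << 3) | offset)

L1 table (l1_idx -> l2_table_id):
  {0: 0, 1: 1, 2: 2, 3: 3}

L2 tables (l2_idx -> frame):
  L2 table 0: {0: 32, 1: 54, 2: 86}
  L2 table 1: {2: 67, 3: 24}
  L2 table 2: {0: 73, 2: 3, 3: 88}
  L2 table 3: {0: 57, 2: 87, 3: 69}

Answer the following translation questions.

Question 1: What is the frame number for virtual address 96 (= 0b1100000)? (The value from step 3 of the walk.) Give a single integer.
Answer: 57

Derivation:
vaddr = 96: l1_idx=3, l2_idx=0
L1[3] = 3; L2[3][0] = 57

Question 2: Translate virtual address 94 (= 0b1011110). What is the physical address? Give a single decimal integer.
Answer: 710

Derivation:
vaddr = 94 = 0b1011110
Split: l1_idx=2, l2_idx=3, offset=6
L1[2] = 2
L2[2][3] = 88
paddr = 88 * 8 + 6 = 710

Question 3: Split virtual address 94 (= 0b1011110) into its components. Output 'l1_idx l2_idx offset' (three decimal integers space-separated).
Answer: 2 3 6

Derivation:
vaddr = 94 = 0b1011110
  top 2 bits -> l1_idx = 2
  next 2 bits -> l2_idx = 3
  bottom 3 bits -> offset = 6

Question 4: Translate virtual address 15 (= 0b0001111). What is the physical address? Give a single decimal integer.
Answer: 439

Derivation:
vaddr = 15 = 0b0001111
Split: l1_idx=0, l2_idx=1, offset=7
L1[0] = 0
L2[0][1] = 54
paddr = 54 * 8 + 7 = 439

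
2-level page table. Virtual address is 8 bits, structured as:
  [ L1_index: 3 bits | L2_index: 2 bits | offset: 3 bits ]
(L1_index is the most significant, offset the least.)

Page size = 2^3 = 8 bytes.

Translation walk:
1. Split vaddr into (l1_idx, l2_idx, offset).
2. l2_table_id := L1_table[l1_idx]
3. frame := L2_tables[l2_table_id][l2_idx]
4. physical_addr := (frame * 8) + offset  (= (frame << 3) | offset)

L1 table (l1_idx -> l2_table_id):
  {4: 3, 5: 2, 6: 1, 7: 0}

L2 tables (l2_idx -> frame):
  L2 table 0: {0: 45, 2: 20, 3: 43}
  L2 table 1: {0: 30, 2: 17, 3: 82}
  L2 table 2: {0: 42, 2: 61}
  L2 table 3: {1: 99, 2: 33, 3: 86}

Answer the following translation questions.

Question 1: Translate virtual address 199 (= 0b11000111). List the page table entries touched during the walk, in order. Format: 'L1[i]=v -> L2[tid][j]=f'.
vaddr = 199 = 0b11000111
Split: l1_idx=6, l2_idx=0, offset=7

Answer: L1[6]=1 -> L2[1][0]=30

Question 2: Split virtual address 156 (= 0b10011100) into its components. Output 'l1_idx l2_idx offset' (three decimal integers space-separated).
vaddr = 156 = 0b10011100
  top 3 bits -> l1_idx = 4
  next 2 bits -> l2_idx = 3
  bottom 3 bits -> offset = 4

Answer: 4 3 4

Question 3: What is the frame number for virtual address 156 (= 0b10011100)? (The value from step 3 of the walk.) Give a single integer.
Answer: 86

Derivation:
vaddr = 156: l1_idx=4, l2_idx=3
L1[4] = 3; L2[3][3] = 86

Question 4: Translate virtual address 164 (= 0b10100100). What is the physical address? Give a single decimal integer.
vaddr = 164 = 0b10100100
Split: l1_idx=5, l2_idx=0, offset=4
L1[5] = 2
L2[2][0] = 42
paddr = 42 * 8 + 4 = 340

Answer: 340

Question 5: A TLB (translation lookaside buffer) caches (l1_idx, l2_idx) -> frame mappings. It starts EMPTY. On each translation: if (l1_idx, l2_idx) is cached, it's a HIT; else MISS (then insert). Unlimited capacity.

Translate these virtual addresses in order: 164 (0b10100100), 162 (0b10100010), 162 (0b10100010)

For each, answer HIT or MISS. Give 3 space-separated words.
vaddr=164: (5,0) not in TLB -> MISS, insert
vaddr=162: (5,0) in TLB -> HIT
vaddr=162: (5,0) in TLB -> HIT

Answer: MISS HIT HIT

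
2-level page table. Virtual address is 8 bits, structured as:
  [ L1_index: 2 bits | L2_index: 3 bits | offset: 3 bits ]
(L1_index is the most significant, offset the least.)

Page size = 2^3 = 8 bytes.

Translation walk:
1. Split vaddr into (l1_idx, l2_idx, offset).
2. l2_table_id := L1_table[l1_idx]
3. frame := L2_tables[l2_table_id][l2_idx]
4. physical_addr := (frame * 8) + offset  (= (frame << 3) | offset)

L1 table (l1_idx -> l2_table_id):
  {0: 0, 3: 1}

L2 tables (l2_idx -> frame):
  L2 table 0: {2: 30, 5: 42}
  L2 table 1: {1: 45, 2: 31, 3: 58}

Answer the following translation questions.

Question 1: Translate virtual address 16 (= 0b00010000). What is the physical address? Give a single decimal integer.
vaddr = 16 = 0b00010000
Split: l1_idx=0, l2_idx=2, offset=0
L1[0] = 0
L2[0][2] = 30
paddr = 30 * 8 + 0 = 240

Answer: 240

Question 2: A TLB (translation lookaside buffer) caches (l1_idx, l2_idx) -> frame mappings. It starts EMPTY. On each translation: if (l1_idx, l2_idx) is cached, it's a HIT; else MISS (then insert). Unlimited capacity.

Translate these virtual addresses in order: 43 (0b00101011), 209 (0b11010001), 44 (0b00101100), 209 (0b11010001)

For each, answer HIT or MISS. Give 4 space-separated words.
Answer: MISS MISS HIT HIT

Derivation:
vaddr=43: (0,5) not in TLB -> MISS, insert
vaddr=209: (3,2) not in TLB -> MISS, insert
vaddr=44: (0,5) in TLB -> HIT
vaddr=209: (3,2) in TLB -> HIT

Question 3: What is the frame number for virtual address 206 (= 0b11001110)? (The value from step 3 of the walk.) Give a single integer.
vaddr = 206: l1_idx=3, l2_idx=1
L1[3] = 1; L2[1][1] = 45

Answer: 45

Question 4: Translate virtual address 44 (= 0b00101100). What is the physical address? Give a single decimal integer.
Answer: 340

Derivation:
vaddr = 44 = 0b00101100
Split: l1_idx=0, l2_idx=5, offset=4
L1[0] = 0
L2[0][5] = 42
paddr = 42 * 8 + 4 = 340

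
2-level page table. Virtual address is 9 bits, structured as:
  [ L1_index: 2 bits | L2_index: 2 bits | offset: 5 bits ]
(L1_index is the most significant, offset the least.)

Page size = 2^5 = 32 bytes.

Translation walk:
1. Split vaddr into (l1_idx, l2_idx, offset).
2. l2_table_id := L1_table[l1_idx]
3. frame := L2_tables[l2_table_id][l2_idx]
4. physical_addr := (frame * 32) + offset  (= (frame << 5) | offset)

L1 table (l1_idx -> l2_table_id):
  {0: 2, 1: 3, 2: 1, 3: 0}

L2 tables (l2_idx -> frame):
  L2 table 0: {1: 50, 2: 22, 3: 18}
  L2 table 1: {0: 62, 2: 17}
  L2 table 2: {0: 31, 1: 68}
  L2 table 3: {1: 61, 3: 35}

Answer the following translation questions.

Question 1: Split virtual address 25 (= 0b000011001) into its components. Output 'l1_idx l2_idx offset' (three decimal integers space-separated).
vaddr = 25 = 0b000011001
  top 2 bits -> l1_idx = 0
  next 2 bits -> l2_idx = 0
  bottom 5 bits -> offset = 25

Answer: 0 0 25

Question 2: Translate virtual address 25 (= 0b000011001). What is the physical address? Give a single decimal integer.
Answer: 1017

Derivation:
vaddr = 25 = 0b000011001
Split: l1_idx=0, l2_idx=0, offset=25
L1[0] = 2
L2[2][0] = 31
paddr = 31 * 32 + 25 = 1017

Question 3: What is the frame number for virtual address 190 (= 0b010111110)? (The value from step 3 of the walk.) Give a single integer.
vaddr = 190: l1_idx=1, l2_idx=1
L1[1] = 3; L2[3][1] = 61

Answer: 61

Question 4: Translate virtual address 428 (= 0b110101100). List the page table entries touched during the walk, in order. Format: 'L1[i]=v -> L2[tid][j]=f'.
Answer: L1[3]=0 -> L2[0][1]=50

Derivation:
vaddr = 428 = 0b110101100
Split: l1_idx=3, l2_idx=1, offset=12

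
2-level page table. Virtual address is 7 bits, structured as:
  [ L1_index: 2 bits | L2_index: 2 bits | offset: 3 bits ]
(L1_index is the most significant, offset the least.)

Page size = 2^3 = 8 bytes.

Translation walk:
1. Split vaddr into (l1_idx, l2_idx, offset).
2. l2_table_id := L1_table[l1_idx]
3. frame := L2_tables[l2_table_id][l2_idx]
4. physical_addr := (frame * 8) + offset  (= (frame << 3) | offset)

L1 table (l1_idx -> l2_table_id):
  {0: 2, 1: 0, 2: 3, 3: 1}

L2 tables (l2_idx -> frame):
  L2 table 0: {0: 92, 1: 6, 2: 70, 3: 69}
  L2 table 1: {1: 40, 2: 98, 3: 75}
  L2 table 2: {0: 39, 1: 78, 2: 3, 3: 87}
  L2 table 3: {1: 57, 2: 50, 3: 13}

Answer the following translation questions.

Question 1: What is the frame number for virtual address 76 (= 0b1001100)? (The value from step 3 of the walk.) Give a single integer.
vaddr = 76: l1_idx=2, l2_idx=1
L1[2] = 3; L2[3][1] = 57

Answer: 57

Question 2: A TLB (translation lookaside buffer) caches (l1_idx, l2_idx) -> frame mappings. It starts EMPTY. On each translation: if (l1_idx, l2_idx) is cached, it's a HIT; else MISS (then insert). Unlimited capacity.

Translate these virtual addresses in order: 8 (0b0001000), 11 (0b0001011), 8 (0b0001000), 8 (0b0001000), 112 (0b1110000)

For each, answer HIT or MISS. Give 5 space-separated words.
vaddr=8: (0,1) not in TLB -> MISS, insert
vaddr=11: (0,1) in TLB -> HIT
vaddr=8: (0,1) in TLB -> HIT
vaddr=8: (0,1) in TLB -> HIT
vaddr=112: (3,2) not in TLB -> MISS, insert

Answer: MISS HIT HIT HIT MISS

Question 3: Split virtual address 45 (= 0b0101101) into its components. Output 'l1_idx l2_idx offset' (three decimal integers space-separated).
vaddr = 45 = 0b0101101
  top 2 bits -> l1_idx = 1
  next 2 bits -> l2_idx = 1
  bottom 3 bits -> offset = 5

Answer: 1 1 5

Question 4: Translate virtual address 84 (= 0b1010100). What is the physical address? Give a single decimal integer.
vaddr = 84 = 0b1010100
Split: l1_idx=2, l2_idx=2, offset=4
L1[2] = 3
L2[3][2] = 50
paddr = 50 * 8 + 4 = 404

Answer: 404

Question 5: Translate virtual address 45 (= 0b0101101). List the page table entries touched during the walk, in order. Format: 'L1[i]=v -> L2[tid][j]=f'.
Answer: L1[1]=0 -> L2[0][1]=6

Derivation:
vaddr = 45 = 0b0101101
Split: l1_idx=1, l2_idx=1, offset=5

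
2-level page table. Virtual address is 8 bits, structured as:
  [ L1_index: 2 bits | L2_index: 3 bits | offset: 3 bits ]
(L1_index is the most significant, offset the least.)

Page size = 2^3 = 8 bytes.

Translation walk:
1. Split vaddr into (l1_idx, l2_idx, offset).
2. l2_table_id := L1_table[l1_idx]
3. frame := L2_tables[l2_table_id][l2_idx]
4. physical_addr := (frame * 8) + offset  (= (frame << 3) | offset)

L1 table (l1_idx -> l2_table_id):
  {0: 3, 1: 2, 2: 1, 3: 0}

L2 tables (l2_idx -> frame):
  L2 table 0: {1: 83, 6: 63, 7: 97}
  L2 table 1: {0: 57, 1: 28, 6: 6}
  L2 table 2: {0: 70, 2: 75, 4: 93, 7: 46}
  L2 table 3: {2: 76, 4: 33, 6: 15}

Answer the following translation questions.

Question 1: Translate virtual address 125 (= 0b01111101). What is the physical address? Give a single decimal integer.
vaddr = 125 = 0b01111101
Split: l1_idx=1, l2_idx=7, offset=5
L1[1] = 2
L2[2][7] = 46
paddr = 46 * 8 + 5 = 373

Answer: 373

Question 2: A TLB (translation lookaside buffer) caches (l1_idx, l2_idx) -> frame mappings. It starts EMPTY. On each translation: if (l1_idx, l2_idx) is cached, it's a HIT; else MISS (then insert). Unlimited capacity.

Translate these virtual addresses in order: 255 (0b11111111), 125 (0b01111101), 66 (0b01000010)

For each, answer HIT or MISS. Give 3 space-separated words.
vaddr=255: (3,7) not in TLB -> MISS, insert
vaddr=125: (1,7) not in TLB -> MISS, insert
vaddr=66: (1,0) not in TLB -> MISS, insert

Answer: MISS MISS MISS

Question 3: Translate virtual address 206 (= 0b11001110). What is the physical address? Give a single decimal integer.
Answer: 670

Derivation:
vaddr = 206 = 0b11001110
Split: l1_idx=3, l2_idx=1, offset=6
L1[3] = 0
L2[0][1] = 83
paddr = 83 * 8 + 6 = 670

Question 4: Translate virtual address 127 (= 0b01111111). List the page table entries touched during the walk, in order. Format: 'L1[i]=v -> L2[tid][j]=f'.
vaddr = 127 = 0b01111111
Split: l1_idx=1, l2_idx=7, offset=7

Answer: L1[1]=2 -> L2[2][7]=46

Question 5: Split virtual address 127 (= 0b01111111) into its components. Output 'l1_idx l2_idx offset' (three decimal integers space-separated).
Answer: 1 7 7

Derivation:
vaddr = 127 = 0b01111111
  top 2 bits -> l1_idx = 1
  next 3 bits -> l2_idx = 7
  bottom 3 bits -> offset = 7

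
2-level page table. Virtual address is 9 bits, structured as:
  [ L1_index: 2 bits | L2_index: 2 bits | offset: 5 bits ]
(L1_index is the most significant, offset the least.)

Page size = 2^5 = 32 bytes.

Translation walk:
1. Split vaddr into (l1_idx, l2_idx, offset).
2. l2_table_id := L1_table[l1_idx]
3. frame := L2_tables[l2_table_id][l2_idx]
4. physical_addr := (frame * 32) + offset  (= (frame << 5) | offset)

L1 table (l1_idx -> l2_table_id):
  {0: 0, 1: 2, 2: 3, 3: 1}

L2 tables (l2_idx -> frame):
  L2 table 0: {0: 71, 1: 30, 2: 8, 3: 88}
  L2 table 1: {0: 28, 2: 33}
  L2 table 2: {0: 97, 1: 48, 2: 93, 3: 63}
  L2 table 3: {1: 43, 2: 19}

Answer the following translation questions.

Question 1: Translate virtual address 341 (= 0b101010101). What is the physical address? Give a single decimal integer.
Answer: 629

Derivation:
vaddr = 341 = 0b101010101
Split: l1_idx=2, l2_idx=2, offset=21
L1[2] = 3
L2[3][2] = 19
paddr = 19 * 32 + 21 = 629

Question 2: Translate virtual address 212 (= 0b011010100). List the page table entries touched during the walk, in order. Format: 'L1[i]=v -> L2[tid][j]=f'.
Answer: L1[1]=2 -> L2[2][2]=93

Derivation:
vaddr = 212 = 0b011010100
Split: l1_idx=1, l2_idx=2, offset=20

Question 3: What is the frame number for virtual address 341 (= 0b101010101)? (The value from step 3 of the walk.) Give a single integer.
vaddr = 341: l1_idx=2, l2_idx=2
L1[2] = 3; L2[3][2] = 19

Answer: 19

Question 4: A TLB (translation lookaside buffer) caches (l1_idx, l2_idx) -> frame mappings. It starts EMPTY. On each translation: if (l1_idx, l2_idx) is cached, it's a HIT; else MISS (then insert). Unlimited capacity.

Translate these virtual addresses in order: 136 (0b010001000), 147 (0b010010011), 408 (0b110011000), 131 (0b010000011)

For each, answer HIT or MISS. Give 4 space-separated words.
vaddr=136: (1,0) not in TLB -> MISS, insert
vaddr=147: (1,0) in TLB -> HIT
vaddr=408: (3,0) not in TLB -> MISS, insert
vaddr=131: (1,0) in TLB -> HIT

Answer: MISS HIT MISS HIT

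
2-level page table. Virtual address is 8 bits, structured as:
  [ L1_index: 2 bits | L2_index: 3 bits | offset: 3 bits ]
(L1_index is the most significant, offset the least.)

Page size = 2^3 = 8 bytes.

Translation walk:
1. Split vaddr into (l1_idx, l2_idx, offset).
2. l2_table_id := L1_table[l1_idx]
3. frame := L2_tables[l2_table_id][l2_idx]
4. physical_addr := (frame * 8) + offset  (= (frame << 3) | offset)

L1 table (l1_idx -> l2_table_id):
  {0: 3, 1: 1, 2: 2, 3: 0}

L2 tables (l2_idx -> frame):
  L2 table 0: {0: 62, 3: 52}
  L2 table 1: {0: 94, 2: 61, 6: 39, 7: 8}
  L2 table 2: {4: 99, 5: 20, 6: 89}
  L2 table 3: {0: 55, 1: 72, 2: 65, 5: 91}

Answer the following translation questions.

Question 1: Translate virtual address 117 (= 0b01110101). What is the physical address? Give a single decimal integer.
Answer: 317

Derivation:
vaddr = 117 = 0b01110101
Split: l1_idx=1, l2_idx=6, offset=5
L1[1] = 1
L2[1][6] = 39
paddr = 39 * 8 + 5 = 317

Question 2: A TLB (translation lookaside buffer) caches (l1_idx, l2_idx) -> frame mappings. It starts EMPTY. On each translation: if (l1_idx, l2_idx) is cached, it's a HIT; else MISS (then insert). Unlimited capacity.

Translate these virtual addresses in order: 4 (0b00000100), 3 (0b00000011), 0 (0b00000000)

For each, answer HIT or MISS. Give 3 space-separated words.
Answer: MISS HIT HIT

Derivation:
vaddr=4: (0,0) not in TLB -> MISS, insert
vaddr=3: (0,0) in TLB -> HIT
vaddr=0: (0,0) in TLB -> HIT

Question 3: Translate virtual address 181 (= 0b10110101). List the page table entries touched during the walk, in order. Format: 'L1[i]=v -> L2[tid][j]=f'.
Answer: L1[2]=2 -> L2[2][6]=89

Derivation:
vaddr = 181 = 0b10110101
Split: l1_idx=2, l2_idx=6, offset=5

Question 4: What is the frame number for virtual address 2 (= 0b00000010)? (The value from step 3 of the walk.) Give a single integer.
Answer: 55

Derivation:
vaddr = 2: l1_idx=0, l2_idx=0
L1[0] = 3; L2[3][0] = 55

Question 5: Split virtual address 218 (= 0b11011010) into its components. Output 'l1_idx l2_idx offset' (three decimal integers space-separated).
vaddr = 218 = 0b11011010
  top 2 bits -> l1_idx = 3
  next 3 bits -> l2_idx = 3
  bottom 3 bits -> offset = 2

Answer: 3 3 2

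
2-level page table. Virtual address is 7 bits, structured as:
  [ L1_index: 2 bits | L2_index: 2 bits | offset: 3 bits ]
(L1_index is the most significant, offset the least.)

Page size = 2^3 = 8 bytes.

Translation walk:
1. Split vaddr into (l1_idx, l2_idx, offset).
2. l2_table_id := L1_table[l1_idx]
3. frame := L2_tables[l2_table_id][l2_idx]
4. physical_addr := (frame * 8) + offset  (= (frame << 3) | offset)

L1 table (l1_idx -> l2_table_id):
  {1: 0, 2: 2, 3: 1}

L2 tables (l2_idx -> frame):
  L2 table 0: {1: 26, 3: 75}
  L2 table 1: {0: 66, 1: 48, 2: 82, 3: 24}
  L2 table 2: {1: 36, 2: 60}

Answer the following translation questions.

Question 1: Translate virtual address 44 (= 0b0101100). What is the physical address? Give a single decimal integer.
Answer: 212

Derivation:
vaddr = 44 = 0b0101100
Split: l1_idx=1, l2_idx=1, offset=4
L1[1] = 0
L2[0][1] = 26
paddr = 26 * 8 + 4 = 212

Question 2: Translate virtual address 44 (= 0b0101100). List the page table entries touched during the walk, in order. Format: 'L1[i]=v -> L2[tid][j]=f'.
vaddr = 44 = 0b0101100
Split: l1_idx=1, l2_idx=1, offset=4

Answer: L1[1]=0 -> L2[0][1]=26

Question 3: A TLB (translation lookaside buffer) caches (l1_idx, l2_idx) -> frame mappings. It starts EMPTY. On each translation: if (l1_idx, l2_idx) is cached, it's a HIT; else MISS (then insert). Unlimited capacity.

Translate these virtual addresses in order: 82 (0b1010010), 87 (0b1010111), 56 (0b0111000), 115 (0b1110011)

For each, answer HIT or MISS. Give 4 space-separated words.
Answer: MISS HIT MISS MISS

Derivation:
vaddr=82: (2,2) not in TLB -> MISS, insert
vaddr=87: (2,2) in TLB -> HIT
vaddr=56: (1,3) not in TLB -> MISS, insert
vaddr=115: (3,2) not in TLB -> MISS, insert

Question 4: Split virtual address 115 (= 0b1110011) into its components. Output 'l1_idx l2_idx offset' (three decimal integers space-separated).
Answer: 3 2 3

Derivation:
vaddr = 115 = 0b1110011
  top 2 bits -> l1_idx = 3
  next 2 bits -> l2_idx = 2
  bottom 3 bits -> offset = 3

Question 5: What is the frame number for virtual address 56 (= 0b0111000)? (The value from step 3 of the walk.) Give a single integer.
Answer: 75

Derivation:
vaddr = 56: l1_idx=1, l2_idx=3
L1[1] = 0; L2[0][3] = 75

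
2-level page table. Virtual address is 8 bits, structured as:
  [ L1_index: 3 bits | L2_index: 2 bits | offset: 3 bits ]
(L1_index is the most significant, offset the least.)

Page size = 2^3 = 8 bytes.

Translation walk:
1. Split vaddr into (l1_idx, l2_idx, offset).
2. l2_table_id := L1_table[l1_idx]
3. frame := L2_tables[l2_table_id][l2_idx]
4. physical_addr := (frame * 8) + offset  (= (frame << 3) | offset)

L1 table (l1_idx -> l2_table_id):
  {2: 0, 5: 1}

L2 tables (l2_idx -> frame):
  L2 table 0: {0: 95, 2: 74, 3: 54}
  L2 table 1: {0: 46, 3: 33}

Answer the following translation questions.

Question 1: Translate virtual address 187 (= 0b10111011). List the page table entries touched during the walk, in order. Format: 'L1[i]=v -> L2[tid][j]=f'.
vaddr = 187 = 0b10111011
Split: l1_idx=5, l2_idx=3, offset=3

Answer: L1[5]=1 -> L2[1][3]=33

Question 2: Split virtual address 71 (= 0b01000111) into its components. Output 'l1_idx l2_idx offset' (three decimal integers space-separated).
Answer: 2 0 7

Derivation:
vaddr = 71 = 0b01000111
  top 3 bits -> l1_idx = 2
  next 2 bits -> l2_idx = 0
  bottom 3 bits -> offset = 7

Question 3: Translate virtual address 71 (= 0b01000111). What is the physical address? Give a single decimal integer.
vaddr = 71 = 0b01000111
Split: l1_idx=2, l2_idx=0, offset=7
L1[2] = 0
L2[0][0] = 95
paddr = 95 * 8 + 7 = 767

Answer: 767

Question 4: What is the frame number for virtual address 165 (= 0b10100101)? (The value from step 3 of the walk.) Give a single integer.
vaddr = 165: l1_idx=5, l2_idx=0
L1[5] = 1; L2[1][0] = 46

Answer: 46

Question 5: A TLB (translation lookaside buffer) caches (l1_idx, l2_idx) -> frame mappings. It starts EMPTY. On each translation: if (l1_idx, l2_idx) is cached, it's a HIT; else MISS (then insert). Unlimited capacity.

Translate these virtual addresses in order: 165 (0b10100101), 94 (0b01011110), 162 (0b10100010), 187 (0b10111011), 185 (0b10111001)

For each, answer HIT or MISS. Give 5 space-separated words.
vaddr=165: (5,0) not in TLB -> MISS, insert
vaddr=94: (2,3) not in TLB -> MISS, insert
vaddr=162: (5,0) in TLB -> HIT
vaddr=187: (5,3) not in TLB -> MISS, insert
vaddr=185: (5,3) in TLB -> HIT

Answer: MISS MISS HIT MISS HIT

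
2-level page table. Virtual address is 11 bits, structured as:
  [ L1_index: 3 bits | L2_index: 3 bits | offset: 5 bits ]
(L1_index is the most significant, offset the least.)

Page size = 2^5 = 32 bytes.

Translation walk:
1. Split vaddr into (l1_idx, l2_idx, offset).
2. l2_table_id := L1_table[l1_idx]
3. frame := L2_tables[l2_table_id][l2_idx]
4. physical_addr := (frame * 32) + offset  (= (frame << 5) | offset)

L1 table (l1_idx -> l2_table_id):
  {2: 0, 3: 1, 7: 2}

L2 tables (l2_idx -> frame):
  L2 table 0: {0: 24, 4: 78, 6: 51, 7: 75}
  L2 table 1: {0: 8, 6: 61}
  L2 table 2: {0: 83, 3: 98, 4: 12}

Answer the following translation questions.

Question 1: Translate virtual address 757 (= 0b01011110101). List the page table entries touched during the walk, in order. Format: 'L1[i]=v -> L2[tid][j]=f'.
Answer: L1[2]=0 -> L2[0][7]=75

Derivation:
vaddr = 757 = 0b01011110101
Split: l1_idx=2, l2_idx=7, offset=21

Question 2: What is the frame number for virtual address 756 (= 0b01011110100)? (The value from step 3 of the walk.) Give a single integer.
vaddr = 756: l1_idx=2, l2_idx=7
L1[2] = 0; L2[0][7] = 75

Answer: 75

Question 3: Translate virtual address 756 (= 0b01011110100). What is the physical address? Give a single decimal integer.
Answer: 2420

Derivation:
vaddr = 756 = 0b01011110100
Split: l1_idx=2, l2_idx=7, offset=20
L1[2] = 0
L2[0][7] = 75
paddr = 75 * 32 + 20 = 2420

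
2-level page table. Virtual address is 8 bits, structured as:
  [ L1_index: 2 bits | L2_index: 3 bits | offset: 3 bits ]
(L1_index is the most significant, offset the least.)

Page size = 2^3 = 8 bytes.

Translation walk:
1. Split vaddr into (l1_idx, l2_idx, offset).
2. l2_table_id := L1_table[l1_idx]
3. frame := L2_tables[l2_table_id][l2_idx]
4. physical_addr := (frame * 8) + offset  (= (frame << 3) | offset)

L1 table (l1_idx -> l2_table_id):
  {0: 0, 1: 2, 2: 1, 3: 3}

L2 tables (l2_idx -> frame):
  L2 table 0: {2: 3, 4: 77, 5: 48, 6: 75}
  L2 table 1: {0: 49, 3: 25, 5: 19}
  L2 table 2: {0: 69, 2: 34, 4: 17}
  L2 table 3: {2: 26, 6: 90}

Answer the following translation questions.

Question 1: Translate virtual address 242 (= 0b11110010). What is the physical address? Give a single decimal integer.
Answer: 722

Derivation:
vaddr = 242 = 0b11110010
Split: l1_idx=3, l2_idx=6, offset=2
L1[3] = 3
L2[3][6] = 90
paddr = 90 * 8 + 2 = 722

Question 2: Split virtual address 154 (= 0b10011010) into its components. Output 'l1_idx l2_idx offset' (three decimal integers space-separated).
Answer: 2 3 2

Derivation:
vaddr = 154 = 0b10011010
  top 2 bits -> l1_idx = 2
  next 3 bits -> l2_idx = 3
  bottom 3 bits -> offset = 2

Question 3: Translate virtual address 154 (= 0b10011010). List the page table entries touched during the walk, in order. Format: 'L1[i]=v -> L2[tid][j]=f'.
vaddr = 154 = 0b10011010
Split: l1_idx=2, l2_idx=3, offset=2

Answer: L1[2]=1 -> L2[1][3]=25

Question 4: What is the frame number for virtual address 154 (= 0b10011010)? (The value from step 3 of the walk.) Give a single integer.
vaddr = 154: l1_idx=2, l2_idx=3
L1[2] = 1; L2[1][3] = 25

Answer: 25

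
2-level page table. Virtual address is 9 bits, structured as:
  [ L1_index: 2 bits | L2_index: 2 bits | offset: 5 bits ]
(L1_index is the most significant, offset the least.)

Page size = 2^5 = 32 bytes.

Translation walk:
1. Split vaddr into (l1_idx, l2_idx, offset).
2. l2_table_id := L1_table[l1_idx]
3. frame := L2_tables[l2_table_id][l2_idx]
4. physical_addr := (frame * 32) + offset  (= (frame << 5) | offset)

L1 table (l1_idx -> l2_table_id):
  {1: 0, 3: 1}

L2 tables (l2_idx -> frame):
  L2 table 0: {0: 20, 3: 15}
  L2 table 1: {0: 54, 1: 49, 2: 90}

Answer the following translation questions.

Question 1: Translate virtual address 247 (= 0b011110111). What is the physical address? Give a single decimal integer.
vaddr = 247 = 0b011110111
Split: l1_idx=1, l2_idx=3, offset=23
L1[1] = 0
L2[0][3] = 15
paddr = 15 * 32 + 23 = 503

Answer: 503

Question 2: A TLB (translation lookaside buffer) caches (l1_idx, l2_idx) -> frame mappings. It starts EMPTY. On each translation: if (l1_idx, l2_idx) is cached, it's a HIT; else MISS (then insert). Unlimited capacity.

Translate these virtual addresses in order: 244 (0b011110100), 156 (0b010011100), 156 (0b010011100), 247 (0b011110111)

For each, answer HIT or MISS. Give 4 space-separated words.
vaddr=244: (1,3) not in TLB -> MISS, insert
vaddr=156: (1,0) not in TLB -> MISS, insert
vaddr=156: (1,0) in TLB -> HIT
vaddr=247: (1,3) in TLB -> HIT

Answer: MISS MISS HIT HIT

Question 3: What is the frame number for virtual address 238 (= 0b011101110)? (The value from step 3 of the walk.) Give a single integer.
vaddr = 238: l1_idx=1, l2_idx=3
L1[1] = 0; L2[0][3] = 15

Answer: 15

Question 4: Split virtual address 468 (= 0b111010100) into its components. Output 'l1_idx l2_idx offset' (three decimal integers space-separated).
Answer: 3 2 20

Derivation:
vaddr = 468 = 0b111010100
  top 2 bits -> l1_idx = 3
  next 2 bits -> l2_idx = 2
  bottom 5 bits -> offset = 20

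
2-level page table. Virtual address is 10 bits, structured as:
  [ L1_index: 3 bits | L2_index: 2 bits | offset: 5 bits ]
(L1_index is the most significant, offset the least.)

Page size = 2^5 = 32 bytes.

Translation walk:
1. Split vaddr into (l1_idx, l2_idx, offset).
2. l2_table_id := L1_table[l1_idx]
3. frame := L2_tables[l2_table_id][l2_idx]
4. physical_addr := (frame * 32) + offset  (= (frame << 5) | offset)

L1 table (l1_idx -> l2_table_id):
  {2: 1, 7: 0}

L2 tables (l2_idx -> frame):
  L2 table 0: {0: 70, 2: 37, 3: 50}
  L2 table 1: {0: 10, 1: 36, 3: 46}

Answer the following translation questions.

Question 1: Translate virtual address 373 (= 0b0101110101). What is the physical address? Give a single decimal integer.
Answer: 1493

Derivation:
vaddr = 373 = 0b0101110101
Split: l1_idx=2, l2_idx=3, offset=21
L1[2] = 1
L2[1][3] = 46
paddr = 46 * 32 + 21 = 1493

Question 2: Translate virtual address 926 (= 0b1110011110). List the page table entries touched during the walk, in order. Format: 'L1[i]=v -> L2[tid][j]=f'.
vaddr = 926 = 0b1110011110
Split: l1_idx=7, l2_idx=0, offset=30

Answer: L1[7]=0 -> L2[0][0]=70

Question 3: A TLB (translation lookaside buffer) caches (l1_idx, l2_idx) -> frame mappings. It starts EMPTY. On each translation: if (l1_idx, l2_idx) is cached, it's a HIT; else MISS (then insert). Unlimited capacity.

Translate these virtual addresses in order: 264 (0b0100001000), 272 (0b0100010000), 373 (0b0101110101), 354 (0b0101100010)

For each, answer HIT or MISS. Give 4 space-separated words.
vaddr=264: (2,0) not in TLB -> MISS, insert
vaddr=272: (2,0) in TLB -> HIT
vaddr=373: (2,3) not in TLB -> MISS, insert
vaddr=354: (2,3) in TLB -> HIT

Answer: MISS HIT MISS HIT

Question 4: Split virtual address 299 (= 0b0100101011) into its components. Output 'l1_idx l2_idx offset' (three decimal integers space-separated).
Answer: 2 1 11

Derivation:
vaddr = 299 = 0b0100101011
  top 3 bits -> l1_idx = 2
  next 2 bits -> l2_idx = 1
  bottom 5 bits -> offset = 11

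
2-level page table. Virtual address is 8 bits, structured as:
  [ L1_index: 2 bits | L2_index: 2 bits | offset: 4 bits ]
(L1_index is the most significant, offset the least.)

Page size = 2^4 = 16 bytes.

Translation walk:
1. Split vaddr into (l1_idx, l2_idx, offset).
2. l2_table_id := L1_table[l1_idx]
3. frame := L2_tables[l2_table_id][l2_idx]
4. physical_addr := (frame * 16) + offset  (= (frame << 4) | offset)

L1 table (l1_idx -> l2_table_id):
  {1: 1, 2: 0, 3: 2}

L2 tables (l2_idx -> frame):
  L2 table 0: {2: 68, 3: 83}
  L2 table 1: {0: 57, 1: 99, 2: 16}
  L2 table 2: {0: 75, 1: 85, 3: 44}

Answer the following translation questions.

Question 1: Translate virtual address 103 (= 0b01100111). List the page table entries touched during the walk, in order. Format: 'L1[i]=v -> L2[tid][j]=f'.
Answer: L1[1]=1 -> L2[1][2]=16

Derivation:
vaddr = 103 = 0b01100111
Split: l1_idx=1, l2_idx=2, offset=7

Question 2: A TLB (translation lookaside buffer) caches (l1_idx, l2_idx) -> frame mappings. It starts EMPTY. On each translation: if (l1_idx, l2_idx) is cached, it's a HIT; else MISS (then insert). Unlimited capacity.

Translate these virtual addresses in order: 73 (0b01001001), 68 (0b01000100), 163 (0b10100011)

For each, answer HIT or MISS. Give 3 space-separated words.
vaddr=73: (1,0) not in TLB -> MISS, insert
vaddr=68: (1,0) in TLB -> HIT
vaddr=163: (2,2) not in TLB -> MISS, insert

Answer: MISS HIT MISS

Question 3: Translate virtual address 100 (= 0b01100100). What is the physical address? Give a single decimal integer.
Answer: 260

Derivation:
vaddr = 100 = 0b01100100
Split: l1_idx=1, l2_idx=2, offset=4
L1[1] = 1
L2[1][2] = 16
paddr = 16 * 16 + 4 = 260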